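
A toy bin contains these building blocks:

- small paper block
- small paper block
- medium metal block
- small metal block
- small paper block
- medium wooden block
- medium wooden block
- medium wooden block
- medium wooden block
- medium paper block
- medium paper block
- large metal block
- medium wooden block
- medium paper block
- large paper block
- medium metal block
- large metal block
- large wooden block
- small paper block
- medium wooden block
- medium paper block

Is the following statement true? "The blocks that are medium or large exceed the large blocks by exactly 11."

False

blocks that are medium or large: 16.
large blocks: 4.
The claim requires 16 − 4 (= 12) to equal 11, which does not hold.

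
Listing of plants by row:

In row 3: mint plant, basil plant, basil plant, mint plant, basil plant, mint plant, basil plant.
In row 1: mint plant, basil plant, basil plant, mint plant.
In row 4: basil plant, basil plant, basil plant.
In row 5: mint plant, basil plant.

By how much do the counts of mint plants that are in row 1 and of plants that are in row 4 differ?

1

mint plants in row 1: 2. plants in row 4: 3.
|2 − 3| = 3 − 2 = 1.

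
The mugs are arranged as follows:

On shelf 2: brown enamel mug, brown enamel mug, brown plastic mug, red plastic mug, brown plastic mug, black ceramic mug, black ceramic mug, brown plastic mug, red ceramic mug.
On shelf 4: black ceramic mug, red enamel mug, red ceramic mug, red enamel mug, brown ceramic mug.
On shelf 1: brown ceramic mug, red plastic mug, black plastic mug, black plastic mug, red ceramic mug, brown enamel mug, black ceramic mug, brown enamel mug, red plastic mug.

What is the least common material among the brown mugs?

ceramic

Counts by material (restricted to brown mugs): enamel 4, plastic 3, ceramic 2.
The minimum is 2, held uniquely by ceramic.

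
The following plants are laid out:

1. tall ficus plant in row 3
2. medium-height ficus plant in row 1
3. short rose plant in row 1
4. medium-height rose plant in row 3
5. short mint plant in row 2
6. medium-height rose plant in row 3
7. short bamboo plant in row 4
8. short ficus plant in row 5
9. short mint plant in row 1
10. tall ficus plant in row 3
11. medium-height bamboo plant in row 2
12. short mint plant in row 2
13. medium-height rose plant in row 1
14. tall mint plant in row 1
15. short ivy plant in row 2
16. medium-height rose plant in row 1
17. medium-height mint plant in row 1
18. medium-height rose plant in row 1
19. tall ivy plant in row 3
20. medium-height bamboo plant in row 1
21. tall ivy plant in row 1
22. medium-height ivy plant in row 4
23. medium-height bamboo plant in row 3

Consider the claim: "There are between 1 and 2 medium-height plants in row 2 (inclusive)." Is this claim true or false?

|medium-height plants in row 2| = 1.
The claim requires 1 ≤ 1 ≤ 2, which holds.

True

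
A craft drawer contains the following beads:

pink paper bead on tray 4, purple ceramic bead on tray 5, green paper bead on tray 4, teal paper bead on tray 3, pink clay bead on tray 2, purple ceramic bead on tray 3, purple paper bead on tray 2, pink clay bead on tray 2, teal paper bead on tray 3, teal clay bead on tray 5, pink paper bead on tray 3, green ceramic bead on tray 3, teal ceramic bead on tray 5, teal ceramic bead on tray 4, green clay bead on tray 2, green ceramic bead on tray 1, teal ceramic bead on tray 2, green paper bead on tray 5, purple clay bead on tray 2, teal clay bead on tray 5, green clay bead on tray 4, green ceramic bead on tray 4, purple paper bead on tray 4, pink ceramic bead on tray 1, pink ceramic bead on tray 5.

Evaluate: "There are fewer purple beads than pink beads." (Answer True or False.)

True

|purple beads| = 5.
|pink beads| = 6.
The claim requires 5 < 6, which holds.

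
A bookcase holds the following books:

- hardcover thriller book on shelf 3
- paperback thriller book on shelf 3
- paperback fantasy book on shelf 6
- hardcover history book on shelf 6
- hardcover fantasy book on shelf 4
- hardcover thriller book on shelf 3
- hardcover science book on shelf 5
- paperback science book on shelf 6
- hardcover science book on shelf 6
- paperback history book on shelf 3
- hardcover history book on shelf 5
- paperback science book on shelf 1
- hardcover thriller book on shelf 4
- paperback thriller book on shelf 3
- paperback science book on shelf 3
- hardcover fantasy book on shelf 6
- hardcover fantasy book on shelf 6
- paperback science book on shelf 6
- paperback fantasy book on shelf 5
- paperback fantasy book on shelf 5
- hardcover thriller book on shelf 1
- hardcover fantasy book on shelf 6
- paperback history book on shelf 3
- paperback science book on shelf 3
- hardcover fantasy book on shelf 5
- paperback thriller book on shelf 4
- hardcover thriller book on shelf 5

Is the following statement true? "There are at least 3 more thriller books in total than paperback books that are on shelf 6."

There are 8 thriller books.
There are 3 paperback books on shelf 6.
The claim requires 8 − 3 = 5 ≥ 3, which holds.

True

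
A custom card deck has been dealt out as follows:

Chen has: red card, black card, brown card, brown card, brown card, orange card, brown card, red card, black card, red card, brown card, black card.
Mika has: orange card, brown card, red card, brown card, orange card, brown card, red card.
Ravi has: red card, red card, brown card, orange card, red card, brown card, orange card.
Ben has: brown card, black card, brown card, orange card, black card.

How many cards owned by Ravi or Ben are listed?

Ben: 5; Ravi: 7; together 5 + 7 = 12.

12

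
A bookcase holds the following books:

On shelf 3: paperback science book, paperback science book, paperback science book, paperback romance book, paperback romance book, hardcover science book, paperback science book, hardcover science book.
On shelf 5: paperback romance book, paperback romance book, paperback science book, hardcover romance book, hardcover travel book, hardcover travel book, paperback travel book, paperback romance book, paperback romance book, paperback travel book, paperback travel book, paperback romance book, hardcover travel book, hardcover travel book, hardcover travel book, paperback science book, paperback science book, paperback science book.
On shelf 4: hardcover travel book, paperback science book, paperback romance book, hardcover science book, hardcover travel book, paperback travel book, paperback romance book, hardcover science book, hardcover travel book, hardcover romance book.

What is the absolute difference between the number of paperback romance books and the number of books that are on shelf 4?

1

paperback romance books: 9. books on shelf 4: 10.
|9 − 10| = 10 − 9 = 1.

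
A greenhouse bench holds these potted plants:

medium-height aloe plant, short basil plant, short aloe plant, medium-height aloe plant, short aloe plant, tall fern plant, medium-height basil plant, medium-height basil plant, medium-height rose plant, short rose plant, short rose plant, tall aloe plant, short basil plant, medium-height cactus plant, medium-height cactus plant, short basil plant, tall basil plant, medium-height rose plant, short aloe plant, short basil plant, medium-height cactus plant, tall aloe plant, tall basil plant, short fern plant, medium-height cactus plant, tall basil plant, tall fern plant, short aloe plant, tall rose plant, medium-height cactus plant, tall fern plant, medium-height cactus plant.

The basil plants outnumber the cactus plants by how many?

basil plants: 9.
cactus plants: 6.
9 − 6 = 3.

3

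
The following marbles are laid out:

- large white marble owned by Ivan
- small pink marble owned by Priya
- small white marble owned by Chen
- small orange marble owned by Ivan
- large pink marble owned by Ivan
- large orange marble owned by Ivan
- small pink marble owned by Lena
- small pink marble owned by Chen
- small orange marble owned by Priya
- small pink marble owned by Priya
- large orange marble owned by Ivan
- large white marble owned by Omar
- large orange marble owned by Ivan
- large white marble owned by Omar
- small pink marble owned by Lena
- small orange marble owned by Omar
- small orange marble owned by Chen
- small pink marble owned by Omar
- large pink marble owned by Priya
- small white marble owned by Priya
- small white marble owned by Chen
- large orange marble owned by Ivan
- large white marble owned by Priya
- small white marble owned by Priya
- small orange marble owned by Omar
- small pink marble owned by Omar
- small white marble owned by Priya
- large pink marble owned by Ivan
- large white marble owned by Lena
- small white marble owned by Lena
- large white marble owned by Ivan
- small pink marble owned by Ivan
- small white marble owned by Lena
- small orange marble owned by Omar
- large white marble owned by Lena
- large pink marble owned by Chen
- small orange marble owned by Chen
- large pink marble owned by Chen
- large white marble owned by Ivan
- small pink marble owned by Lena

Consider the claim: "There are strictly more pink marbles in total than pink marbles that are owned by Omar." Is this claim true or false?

True

pink marbles: 14.
pink marbles owned by Omar: 2.
The claim requires 14 > 2, which holds.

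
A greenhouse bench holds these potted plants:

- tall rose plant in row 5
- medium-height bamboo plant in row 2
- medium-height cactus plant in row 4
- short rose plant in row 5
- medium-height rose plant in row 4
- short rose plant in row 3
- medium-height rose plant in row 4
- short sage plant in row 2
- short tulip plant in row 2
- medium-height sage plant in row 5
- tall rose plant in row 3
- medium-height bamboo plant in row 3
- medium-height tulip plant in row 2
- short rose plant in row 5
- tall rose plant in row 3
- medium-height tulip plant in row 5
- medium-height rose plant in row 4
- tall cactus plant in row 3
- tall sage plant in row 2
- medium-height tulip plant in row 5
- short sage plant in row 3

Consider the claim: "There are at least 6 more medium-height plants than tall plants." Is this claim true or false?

medium-height plants: 10.
tall plants: 5.
The claim requires 10 − 5 = 5 ≥ 6, which does not hold.

False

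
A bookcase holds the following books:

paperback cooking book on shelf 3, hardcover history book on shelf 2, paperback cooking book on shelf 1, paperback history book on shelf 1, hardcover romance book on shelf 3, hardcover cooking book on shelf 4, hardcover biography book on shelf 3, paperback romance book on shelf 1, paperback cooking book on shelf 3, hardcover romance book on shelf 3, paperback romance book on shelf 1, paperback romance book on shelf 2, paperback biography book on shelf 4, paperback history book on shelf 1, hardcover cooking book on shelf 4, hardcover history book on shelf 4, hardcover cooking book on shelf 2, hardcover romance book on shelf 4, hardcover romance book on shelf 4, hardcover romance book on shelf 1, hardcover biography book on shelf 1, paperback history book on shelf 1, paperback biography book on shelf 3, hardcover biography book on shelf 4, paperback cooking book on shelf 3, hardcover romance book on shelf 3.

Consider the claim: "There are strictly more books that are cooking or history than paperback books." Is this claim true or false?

False

There are 12 books that are cooking or history.
There are 12 paperback books.
The claim requires 12 > 12, which does not hold.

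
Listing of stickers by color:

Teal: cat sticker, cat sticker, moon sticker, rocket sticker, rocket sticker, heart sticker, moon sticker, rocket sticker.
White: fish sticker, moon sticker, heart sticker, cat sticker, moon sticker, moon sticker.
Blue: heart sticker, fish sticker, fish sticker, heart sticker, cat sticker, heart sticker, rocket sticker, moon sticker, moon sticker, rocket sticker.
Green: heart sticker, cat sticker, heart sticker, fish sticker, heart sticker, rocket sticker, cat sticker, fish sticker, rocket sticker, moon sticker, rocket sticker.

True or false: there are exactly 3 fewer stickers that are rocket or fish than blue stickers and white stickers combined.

|stickers that are rocket or fish| = 13.
blue stickers: 10; white stickers: 6; combined: 10 + 6 = 16.
The claim requires 16 − 13 (= 3) to equal 3, which holds.

True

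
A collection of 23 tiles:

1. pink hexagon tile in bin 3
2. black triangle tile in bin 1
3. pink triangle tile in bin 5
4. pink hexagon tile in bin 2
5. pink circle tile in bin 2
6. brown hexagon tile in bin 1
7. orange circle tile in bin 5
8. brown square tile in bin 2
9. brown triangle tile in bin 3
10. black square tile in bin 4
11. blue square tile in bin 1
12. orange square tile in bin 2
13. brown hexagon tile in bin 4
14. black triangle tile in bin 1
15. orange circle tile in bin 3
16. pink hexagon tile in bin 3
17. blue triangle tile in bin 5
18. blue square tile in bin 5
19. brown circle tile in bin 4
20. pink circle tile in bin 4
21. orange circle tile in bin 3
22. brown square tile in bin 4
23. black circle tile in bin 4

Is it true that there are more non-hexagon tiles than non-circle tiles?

There are 18 non-hexagon tiles.
There are 16 non-circle tiles.
The claim requires 18 > 16, which holds.

True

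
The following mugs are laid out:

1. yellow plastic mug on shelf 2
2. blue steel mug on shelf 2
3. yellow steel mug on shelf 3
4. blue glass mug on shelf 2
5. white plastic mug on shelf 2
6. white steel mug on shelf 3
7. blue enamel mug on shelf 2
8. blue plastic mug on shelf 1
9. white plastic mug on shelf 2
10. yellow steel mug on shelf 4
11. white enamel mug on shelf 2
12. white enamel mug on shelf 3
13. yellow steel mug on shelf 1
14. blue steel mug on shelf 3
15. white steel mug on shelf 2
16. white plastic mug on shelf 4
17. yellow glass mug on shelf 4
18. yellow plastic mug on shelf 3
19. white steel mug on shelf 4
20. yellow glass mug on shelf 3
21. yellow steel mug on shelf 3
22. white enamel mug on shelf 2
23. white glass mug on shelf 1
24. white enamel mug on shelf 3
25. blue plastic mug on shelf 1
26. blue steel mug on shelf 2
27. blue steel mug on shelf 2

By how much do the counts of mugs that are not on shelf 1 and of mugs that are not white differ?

mugs that are not on shelf 1: 23. mugs that are not white: 16.
|23 − 16| = 23 − 16 = 7.

7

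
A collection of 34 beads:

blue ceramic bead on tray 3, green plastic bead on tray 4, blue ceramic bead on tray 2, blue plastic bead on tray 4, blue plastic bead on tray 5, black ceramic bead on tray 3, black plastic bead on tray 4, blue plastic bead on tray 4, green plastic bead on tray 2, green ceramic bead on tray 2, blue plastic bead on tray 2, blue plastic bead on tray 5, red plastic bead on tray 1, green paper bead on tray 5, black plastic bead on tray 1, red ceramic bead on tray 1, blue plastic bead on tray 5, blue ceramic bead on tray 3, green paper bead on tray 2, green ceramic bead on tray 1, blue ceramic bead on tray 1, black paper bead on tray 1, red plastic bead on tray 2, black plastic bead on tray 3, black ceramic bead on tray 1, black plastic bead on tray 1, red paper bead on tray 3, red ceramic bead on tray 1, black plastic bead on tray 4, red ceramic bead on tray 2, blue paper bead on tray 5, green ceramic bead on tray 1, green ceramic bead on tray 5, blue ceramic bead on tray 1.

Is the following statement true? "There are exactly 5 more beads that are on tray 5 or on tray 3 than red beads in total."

True

|beads on tray 5 or on tray 3| = 11.
|red beads| = 6.
The claim requires 11 − 6 (= 5) to equal 5, which holds.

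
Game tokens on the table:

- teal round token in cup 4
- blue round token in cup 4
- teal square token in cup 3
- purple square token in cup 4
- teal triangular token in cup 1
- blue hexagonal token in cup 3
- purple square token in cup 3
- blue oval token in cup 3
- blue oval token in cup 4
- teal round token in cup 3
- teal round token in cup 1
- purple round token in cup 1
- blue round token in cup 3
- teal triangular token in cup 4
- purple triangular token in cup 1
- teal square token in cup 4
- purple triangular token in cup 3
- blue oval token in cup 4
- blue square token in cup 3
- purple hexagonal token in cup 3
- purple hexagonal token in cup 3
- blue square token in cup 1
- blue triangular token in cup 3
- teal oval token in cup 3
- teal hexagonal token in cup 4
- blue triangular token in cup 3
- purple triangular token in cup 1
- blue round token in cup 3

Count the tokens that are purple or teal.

purple: 8; teal: 9; together 8 + 9 = 17.

17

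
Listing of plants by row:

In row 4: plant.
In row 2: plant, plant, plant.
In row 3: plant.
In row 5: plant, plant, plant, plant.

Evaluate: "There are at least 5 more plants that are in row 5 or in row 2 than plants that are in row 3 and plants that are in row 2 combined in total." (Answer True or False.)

False

plants in row 5 or in row 2: 7.
plants in row 3: 1; plants in row 2: 3; combined: 1 + 3 = 4.
The claim requires 7 − 4 = 3 ≥ 5, which does not hold.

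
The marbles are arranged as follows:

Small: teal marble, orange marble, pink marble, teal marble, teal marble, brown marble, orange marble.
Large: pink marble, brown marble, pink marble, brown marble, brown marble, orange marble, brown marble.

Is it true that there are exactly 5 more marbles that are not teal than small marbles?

There are 11 marbles that are not teal.
There are 7 small marbles.
The claim requires 11 − 7 (= 4) to equal 5, which does not hold.

False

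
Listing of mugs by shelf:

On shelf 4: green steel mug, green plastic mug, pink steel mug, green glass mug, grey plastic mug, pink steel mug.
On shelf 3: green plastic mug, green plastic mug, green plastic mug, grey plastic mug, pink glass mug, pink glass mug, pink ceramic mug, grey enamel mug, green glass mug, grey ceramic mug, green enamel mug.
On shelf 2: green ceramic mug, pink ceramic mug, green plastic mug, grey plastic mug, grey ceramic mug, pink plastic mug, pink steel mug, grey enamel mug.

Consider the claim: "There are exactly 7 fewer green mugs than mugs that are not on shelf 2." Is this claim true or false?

True

|green mugs| = 10.
|mugs that are not on shelf 2| = 17.
The claim requires 17 − 10 (= 7) to equal 7, which holds.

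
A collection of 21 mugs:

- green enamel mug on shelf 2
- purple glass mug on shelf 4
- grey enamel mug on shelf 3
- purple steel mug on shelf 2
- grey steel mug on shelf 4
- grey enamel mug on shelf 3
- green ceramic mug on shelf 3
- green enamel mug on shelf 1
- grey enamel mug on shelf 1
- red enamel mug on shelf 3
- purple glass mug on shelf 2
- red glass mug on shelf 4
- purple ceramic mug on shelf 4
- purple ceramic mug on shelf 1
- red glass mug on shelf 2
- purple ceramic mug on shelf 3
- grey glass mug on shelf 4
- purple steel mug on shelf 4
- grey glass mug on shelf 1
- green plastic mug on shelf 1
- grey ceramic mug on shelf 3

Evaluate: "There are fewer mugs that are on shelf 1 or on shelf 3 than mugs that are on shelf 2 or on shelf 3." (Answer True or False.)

There are 11 mugs on shelf 1 or on shelf 3.
There are 10 mugs on shelf 2 or on shelf 3.
The claim requires 11 < 10, which does not hold.

False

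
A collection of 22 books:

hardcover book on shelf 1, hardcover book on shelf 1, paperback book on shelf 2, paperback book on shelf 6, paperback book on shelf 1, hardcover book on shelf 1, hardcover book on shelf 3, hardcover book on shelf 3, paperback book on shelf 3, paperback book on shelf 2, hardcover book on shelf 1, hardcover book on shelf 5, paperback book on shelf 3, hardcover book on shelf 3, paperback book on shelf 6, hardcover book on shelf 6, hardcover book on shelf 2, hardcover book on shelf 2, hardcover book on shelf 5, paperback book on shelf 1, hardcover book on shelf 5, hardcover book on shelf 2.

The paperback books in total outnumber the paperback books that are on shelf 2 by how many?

paperback books: 8.
paperback books on shelf 2: 2.
8 − 2 = 6.

6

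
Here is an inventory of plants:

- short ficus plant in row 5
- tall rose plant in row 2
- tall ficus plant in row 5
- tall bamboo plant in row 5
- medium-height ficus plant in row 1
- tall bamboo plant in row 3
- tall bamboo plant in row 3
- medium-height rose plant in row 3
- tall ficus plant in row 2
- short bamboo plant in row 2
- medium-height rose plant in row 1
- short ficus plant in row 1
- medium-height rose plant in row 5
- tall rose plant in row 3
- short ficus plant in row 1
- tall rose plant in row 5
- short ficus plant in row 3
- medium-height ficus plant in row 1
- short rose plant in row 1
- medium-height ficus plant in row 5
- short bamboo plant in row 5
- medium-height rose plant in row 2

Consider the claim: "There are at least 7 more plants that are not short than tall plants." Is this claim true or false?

True

There are 15 plants that are not short.
There are 8 tall plants.
The claim requires 15 − 8 = 7 ≥ 7, which holds.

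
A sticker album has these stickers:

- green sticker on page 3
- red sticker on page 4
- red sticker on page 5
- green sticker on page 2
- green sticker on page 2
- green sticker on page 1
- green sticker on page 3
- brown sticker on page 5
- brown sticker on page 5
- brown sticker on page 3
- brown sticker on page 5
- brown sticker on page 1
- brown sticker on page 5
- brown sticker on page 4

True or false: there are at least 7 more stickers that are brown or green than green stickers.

True

|stickers that are brown or green| = 12.
|green stickers| = 5.
The claim requires 12 − 5 = 7 ≥ 7, which holds.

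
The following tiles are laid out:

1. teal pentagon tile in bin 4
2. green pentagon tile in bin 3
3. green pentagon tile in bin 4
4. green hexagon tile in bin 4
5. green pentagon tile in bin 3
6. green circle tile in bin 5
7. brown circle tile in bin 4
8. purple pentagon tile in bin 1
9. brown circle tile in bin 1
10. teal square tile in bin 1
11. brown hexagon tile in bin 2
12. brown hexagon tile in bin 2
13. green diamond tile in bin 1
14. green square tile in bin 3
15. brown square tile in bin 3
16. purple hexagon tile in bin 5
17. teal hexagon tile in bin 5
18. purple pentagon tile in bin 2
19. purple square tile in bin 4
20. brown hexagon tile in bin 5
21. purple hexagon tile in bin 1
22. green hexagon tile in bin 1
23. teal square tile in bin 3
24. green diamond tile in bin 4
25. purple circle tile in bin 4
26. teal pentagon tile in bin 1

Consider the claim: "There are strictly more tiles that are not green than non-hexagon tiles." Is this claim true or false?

False

There are 17 tiles that are not green.
There are 18 non-hexagon tiles.
The claim requires 17 > 18, which does not hold.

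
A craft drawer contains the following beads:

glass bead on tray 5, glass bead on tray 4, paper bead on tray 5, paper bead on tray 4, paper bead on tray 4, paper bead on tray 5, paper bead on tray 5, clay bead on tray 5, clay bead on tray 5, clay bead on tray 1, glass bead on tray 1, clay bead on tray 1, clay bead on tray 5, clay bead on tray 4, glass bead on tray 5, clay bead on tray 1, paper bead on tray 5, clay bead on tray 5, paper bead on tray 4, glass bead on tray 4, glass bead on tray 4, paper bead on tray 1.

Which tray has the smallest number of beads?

tray 1

Counts by tray: tray 5→10, tray 4→7, tray 1→5.
The minimum is 5, held uniquely by tray 1.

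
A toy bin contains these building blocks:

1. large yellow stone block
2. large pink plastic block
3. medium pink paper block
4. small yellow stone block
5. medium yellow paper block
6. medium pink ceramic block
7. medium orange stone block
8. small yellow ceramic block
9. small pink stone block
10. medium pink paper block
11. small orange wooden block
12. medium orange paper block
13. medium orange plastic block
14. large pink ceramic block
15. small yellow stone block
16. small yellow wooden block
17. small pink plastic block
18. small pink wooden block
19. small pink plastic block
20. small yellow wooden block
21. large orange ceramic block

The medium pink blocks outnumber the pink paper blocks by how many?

medium pink blocks: 3.
pink paper blocks: 2.
3 − 2 = 1.

1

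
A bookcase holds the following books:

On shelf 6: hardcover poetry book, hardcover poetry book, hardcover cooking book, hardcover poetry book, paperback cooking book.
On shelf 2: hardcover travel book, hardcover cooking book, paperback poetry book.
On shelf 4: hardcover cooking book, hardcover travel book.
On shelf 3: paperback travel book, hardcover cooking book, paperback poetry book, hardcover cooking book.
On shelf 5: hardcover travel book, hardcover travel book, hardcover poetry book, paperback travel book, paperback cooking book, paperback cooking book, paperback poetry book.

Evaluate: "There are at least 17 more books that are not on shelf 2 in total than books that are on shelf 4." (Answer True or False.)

books that are not on shelf 2: 18.
books on shelf 4: 2.
The claim requires 18 − 2 = 16 ≥ 17, which does not hold.

False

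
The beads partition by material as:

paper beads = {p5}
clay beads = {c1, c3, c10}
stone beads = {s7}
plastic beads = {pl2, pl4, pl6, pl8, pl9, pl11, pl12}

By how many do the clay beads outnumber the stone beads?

2

clay beads: 3.
stone beads: 1.
3 − 1 = 2.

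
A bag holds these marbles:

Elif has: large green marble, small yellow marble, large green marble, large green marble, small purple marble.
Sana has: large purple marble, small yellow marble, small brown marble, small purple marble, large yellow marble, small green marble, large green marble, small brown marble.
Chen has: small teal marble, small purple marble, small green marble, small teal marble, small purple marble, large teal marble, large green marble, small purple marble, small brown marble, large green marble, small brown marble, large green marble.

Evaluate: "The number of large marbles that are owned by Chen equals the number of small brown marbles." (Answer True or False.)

True

large marbles owned by Chen: 4.
small brown marbles: 4.
The claim requires 4 = 4, which holds.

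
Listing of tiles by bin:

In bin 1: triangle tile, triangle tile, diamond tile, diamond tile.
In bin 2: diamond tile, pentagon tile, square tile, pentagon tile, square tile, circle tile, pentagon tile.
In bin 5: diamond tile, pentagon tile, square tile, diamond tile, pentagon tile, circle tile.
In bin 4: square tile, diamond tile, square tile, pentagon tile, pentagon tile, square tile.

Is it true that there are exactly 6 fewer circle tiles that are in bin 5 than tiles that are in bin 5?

False

|circle tiles in bin 5| = 1.
|tiles in bin 5| = 6.
The claim requires 6 − 1 (= 5) to equal 6, which does not hold.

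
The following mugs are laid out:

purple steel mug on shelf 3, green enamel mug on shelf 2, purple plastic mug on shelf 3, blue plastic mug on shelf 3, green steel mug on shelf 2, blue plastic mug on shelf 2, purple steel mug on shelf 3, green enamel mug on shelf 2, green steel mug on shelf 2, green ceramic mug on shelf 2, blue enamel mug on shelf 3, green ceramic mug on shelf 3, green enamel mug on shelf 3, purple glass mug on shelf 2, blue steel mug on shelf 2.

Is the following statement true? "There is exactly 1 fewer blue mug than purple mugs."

|blue mugs| = 4.
|purple mugs| = 4.
The claim requires 4 − 4 (= 0) to equal 1, which does not hold.

False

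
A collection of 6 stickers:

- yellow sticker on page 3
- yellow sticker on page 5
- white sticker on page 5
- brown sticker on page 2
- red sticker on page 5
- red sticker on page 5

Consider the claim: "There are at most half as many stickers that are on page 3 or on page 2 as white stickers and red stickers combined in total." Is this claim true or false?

|stickers on page 3 or on page 2| = 2.
white stickers: 1; red stickers: 2; combined: 1 + 2 = 3.
The claim requires 2 × 2 = 4 ≤ 3, which does not hold.

False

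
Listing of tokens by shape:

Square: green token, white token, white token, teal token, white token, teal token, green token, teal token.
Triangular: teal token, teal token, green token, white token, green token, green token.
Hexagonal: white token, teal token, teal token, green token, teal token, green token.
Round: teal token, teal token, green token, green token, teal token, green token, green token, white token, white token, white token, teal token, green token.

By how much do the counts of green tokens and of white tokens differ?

green tokens: 12. white tokens: 8.
|12 − 8| = 12 − 8 = 4.

4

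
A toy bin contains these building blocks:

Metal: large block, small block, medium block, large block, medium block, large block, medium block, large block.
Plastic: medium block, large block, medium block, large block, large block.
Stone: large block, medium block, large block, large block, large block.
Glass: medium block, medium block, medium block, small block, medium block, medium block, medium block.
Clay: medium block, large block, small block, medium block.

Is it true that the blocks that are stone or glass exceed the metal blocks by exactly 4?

blocks that are stone or glass: 12.
metal blocks: 8.
The claim requires 12 − 8 (= 4) to equal 4, which holds.

True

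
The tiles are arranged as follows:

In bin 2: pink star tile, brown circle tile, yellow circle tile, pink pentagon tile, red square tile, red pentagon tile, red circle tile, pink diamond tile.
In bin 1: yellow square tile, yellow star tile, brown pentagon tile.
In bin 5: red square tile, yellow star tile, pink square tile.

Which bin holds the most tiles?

bin 2

Counts by bin: bin 2→8, bin 5→3, bin 1→3.
The maximum is 8, held uniquely by bin 2.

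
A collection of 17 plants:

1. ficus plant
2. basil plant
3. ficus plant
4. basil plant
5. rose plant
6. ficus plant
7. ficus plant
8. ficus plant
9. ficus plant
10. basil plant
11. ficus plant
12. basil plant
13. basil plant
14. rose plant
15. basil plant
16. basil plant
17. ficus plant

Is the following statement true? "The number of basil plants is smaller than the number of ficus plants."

basil plants: 7.
ficus plants: 8.
The claim requires 7 < 8, which holds.

True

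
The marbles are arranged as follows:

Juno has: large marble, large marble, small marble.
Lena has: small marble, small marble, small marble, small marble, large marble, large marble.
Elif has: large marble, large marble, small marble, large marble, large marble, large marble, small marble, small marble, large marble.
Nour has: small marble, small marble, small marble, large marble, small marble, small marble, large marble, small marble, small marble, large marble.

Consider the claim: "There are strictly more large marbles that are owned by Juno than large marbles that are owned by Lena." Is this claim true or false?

False

Count of large marbles owned by Juno: 2.
Count of large marbles owned by Lena: 2.
The claim requires 2 > 2, which does not hold.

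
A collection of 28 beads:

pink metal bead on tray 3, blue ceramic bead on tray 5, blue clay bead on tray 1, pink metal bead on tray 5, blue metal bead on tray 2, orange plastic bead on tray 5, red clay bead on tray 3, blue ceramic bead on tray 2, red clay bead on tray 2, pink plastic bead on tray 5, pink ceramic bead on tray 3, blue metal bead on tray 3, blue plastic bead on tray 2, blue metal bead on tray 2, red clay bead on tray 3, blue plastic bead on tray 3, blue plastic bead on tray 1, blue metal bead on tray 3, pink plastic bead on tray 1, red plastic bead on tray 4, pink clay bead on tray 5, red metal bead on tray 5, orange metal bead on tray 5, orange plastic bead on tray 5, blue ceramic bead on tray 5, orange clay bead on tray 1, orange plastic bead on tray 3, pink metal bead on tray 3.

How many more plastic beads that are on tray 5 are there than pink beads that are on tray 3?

plastic beads on tray 5: 3.
pink beads on tray 3: 3.
3 − 3 = 0.

0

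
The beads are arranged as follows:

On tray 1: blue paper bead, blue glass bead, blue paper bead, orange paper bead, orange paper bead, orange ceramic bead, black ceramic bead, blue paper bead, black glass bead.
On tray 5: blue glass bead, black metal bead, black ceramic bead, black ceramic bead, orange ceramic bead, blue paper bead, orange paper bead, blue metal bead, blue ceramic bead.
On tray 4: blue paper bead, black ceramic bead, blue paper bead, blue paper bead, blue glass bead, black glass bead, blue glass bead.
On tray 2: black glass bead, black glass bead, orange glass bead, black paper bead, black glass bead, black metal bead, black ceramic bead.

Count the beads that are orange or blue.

19

blue: 13; orange: 6; together 13 + 6 = 19.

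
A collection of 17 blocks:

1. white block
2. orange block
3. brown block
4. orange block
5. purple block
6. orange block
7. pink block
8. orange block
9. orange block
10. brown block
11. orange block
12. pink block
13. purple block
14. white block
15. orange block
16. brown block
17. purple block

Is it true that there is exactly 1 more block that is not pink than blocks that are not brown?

True

blocks that are not pink: 15.
blocks that are not brown: 14.
The claim requires 15 − 14 (= 1) to equal 1, which holds.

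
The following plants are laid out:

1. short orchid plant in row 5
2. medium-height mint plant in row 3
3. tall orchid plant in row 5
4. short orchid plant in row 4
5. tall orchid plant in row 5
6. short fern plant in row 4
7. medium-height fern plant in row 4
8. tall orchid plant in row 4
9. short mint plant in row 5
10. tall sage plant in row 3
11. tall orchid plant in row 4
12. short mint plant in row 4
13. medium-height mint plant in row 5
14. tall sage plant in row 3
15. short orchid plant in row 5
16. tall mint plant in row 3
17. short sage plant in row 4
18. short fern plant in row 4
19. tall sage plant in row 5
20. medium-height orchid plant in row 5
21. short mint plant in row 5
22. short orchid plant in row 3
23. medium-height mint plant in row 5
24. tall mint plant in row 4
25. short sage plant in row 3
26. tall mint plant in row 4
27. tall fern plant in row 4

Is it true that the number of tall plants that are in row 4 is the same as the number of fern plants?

There are 5 tall plants in row 4.
There are 4 fern plants.
The claim requires 5 = 4, which does not hold.

False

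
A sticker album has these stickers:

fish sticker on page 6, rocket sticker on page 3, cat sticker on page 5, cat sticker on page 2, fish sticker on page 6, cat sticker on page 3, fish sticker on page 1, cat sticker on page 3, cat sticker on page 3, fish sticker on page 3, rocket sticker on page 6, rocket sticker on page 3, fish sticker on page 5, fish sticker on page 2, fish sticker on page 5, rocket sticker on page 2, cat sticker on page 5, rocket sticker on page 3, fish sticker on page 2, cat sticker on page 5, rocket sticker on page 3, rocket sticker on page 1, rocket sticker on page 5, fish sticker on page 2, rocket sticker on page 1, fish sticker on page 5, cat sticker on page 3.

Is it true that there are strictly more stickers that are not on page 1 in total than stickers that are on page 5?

There are 24 stickers that are not on page 1.
There are 7 stickers on page 5.
The claim requires 24 > 7, which holds.

True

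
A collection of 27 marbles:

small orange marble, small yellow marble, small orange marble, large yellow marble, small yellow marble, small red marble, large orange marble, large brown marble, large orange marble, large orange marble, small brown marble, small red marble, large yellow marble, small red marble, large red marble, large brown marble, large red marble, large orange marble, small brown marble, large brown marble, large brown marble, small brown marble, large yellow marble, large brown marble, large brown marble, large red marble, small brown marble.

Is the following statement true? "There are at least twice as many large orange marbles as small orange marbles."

True

large orange marbles: 4.
small orange marbles: 2.
The claim requires 4 ≥ 2 × 2 = 4, which holds.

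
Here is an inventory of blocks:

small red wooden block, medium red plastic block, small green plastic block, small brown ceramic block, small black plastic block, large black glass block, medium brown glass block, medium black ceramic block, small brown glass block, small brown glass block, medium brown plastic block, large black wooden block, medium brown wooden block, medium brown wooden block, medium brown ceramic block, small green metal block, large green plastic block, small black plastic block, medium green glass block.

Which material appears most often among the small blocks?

Counts by material (restricted to small blocks): plastic 3, glass 2, metal 1, ceramic 1, wooden 1.
The maximum is 3, held uniquely by plastic.

plastic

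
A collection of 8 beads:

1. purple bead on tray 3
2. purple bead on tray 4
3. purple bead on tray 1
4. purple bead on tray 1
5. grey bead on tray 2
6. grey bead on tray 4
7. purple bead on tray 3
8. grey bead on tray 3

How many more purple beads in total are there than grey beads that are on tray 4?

purple beads: 5.
grey beads on tray 4: 1.
5 − 1 = 4.

4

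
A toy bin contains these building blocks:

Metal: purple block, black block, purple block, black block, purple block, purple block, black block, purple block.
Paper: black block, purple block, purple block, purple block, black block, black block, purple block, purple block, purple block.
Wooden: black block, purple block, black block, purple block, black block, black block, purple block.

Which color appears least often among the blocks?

Counts by color: purple 14, black 10.
The minimum is 10, held uniquely by black.

black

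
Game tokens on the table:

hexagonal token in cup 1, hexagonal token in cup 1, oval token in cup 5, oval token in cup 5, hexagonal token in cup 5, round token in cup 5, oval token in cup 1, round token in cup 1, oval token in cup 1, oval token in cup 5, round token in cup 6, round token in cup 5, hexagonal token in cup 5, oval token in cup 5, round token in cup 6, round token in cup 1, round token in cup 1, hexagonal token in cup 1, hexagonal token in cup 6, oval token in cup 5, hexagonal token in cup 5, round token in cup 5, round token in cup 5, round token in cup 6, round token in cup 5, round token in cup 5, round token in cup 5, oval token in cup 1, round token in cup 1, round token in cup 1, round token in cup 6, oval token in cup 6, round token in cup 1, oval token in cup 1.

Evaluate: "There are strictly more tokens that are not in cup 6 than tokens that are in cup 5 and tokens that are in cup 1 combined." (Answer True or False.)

There are 28 tokens that are not in cup 6.
tokens in cup 5: 15; tokens in cup 1: 13; combined: 15 + 13 = 28.
The claim requires 28 > 28, which does not hold.

False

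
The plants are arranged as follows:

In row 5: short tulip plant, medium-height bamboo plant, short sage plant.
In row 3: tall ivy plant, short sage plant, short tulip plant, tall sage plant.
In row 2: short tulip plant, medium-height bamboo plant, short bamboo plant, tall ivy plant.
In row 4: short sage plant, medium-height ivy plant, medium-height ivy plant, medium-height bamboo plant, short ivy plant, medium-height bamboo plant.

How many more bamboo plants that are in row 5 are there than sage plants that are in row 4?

0

bamboo plants in row 5: 1.
sage plants in row 4: 1.
1 − 1 = 0.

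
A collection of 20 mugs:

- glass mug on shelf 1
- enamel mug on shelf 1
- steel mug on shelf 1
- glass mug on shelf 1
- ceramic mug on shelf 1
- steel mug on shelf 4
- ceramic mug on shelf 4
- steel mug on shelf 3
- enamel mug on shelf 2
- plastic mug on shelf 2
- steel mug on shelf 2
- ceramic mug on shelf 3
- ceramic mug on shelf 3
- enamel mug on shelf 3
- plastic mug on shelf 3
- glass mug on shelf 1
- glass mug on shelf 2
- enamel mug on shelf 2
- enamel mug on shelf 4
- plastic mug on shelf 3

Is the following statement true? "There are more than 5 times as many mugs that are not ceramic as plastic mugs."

True

|mugs that are not ceramic| = 16.
|plastic mugs| = 3.
The claim requires 16 > 5 × 3 = 15, which holds.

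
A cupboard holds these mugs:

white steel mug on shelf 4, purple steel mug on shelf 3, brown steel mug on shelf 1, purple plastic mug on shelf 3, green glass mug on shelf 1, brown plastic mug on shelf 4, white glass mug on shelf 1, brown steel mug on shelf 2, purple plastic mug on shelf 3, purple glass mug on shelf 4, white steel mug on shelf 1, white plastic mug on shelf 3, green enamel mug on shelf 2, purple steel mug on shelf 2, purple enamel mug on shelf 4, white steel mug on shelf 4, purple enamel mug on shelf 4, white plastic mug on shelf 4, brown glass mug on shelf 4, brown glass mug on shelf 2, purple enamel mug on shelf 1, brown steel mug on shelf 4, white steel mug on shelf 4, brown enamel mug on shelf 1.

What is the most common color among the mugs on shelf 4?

Counts by color (restricted to mugs on shelf 4): white 4, purple 3, brown 3.
The maximum is 4, held uniquely by white.

white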